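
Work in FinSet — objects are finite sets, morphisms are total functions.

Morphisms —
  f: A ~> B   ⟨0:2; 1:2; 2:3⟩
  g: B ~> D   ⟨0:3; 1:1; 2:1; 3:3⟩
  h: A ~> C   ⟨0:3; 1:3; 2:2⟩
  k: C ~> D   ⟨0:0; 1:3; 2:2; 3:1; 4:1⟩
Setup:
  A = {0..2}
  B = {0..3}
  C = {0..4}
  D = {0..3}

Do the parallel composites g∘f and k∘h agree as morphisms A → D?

Answer: DOES NOT COMMUTE

Work:
1) trace f;g:
  0 f~>2 g~>1
  1 f~>2 g~>1
  2 f~>3 g~>3
  ⟦path⟧₁ = ⟨0:1; 1:1; 2:3⟩
2) trace h;k:
  0 h~>3 k~>1
  1 h~>3 k~>1
  2 h~>2 k~>2
  ⟦path⟧₂ = ⟨0:1; 1:1; 2:2⟩
Equal? distinct morphisms ✗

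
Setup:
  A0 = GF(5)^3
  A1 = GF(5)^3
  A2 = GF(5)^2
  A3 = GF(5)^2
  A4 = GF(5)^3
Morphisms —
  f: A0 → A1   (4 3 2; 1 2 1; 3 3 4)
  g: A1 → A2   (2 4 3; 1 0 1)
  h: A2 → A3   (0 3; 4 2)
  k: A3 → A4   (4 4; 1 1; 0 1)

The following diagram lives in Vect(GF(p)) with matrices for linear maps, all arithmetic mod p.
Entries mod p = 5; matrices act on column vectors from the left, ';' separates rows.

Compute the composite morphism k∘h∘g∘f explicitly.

  e0=⟨1,0,0⟩ f→⟨4,1,3⟩ g→⟨1,2⟩ h→⟨1,3⟩ k→⟨1,4,3⟩
  e1=⟨0,1,0⟩ f→⟨3,2,3⟩ g→⟨3,1⟩ h→⟨3,4⟩ k→⟨3,2,4⟩
  e2=⟨0,0,1⟩ f→⟨2,1,4⟩ g→⟨0,1⟩ h→⟨3,2⟩ k→⟨0,0,2⟩
composite: (1 3 0; 4 2 0; 3 4 2)

Answer: (1 3 0; 4 2 0; 3 4 2)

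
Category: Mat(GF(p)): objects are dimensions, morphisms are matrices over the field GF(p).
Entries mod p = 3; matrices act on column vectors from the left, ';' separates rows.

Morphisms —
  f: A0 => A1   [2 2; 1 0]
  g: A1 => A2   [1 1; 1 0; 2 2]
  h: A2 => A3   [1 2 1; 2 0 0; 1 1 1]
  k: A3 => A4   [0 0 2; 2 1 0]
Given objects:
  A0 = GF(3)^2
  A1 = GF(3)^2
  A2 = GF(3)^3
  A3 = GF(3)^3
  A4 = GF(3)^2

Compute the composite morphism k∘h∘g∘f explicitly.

  e0=(1,0) f=>(2,1) g=>(0,2,0) h=>(1,0,2) k=>(1,2)
  e1=(0,1) f=>(2,0) g=>(2,2,1) h=>(1,1,2) k=>(1,0)
composite: [1 1; 2 0]

Answer: [1 1; 2 0]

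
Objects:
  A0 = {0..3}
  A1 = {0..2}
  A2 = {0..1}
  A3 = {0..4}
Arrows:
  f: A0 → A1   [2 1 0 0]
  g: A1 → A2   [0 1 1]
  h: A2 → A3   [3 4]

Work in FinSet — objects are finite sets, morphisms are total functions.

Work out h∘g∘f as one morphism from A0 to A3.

Answer: [4 4 3 3]

Derivation:
  0 f→2 g→1 h→4
  1 f→1 g→1 h→4
  2 f→0 g→0 h→3
  3 f→0 g→0 h→3
⟦path⟧: [4 4 3 3]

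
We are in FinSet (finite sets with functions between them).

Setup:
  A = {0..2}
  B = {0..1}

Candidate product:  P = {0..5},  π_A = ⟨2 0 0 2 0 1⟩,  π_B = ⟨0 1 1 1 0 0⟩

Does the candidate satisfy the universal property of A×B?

|A|·|B| = 3·2 = 6;  |P| = 6
Check the pairing map k ↦ (π_A(k), π_B(k)):
  0 : (2,0)
  1 : (0,1)
  2 : (0,1)  ✗ repeats pair of k=1
  3 : (2,1)
  4 : (0,0)
  5 : (1,0)
distinct pairs in image: 5 / 6 needed
  → (0,1) hit at k=1 and k=2

Answer: NOT A VALID PRODUCT — duplicate pair at indices 2,1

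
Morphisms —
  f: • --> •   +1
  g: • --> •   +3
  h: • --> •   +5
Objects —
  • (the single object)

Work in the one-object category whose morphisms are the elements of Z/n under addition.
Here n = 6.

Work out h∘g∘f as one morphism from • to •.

  0 +1≡1 +3≡4 +5≡3  (mod 6)
result: +3

Answer: +3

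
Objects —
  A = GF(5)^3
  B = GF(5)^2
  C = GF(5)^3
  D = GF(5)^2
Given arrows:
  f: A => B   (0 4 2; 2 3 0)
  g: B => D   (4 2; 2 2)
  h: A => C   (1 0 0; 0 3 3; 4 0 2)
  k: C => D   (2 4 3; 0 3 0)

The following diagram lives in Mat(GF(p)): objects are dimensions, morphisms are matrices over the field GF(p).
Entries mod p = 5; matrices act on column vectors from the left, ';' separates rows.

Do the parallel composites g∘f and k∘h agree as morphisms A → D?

Answer: DOES NOT COMMUTE

Derivation:
1) trace f;g:
  e0=(1,0,0) f=>(0,2) g=>(4,4)
  e1=(0,1,0) f=>(4,3) g=>(2,4)
  e2=(0,0,1) f=>(2,0) g=>(3,4)
  ⟦path⟧₁ = (4 2 3; 4 4 4)
2) trace h;k:
  e0=(1,0,0) h=>(1,0,4) k=>(4,0)
  e1=(0,1,0) h=>(0,3,0) k=>(2,4)
  e2=(0,0,1) h=>(0,3,2) k=>(3,4)
  ⟦path⟧₂ = (4 2 3; 0 4 4)
Equal? NO — does not commute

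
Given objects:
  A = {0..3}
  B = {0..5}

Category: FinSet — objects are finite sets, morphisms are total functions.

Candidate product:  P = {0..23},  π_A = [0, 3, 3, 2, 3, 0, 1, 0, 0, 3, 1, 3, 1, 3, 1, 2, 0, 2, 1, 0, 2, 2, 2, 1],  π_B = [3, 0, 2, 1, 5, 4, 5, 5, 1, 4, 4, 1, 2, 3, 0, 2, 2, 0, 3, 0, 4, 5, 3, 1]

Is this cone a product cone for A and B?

|A|·|B| = 4·6 = 24;  |P| = 24
Check the pairing map k ↦ (π_A(k), π_B(k)):
  0 -> (0,3)
  1 -> (3,0)
  2 -> (3,2)
  3 -> (2,1)
  4 -> (3,5)
  5 -> (0,4)
  6 -> (1,5)
  7 -> (0,5)
  8 -> (0,1)
  9 -> (3,4)
  10 -> (1,4)
  11 -> (3,1)
  12 -> (1,2)
  13 -> (3,3)
  14 -> (1,0)
  15 -> (2,2)
  16 -> (0,2)
  17 -> (2,0)
  18 -> (1,3)
  19 -> (0,0)
  20 -> (2,4)
  21 -> (2,5)
  22 -> (2,3)
  23 -> (1,1)
distinct pairs in image: 24 / 24 needed
  → bijection onto A×B; projections well-typed.

Answer: VALID PRODUCT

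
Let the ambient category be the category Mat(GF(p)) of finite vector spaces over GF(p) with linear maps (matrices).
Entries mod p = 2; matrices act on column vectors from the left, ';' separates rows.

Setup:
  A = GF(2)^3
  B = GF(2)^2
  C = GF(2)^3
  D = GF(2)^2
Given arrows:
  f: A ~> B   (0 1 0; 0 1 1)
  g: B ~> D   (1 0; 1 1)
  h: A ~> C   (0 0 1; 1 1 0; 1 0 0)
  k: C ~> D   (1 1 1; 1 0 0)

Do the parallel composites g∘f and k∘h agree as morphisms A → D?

Along f;g (path 1):
  e0=[1,0,0] f~>[0,0] g~>[0,0]
  e1=[0,1,0] f~>[1,1] g~>[1,0]
  e2=[0,0,1] f~>[0,1] g~>[0,1]
  result₁ = (0 1 0; 0 0 1)
Along h;k (path 2):
  e0=[1,0,0] h~>[0,1,1] k~>[0,0]
  e1=[0,1,0] h~>[0,1,0] k~>[1,0]
  e2=[0,0,1] h~>[1,0,0] k~>[1,1]
  result₂ = (0 1 1; 0 0 1)
Equal? distinct morphisms ✗

Answer: DOES NOT COMMUTE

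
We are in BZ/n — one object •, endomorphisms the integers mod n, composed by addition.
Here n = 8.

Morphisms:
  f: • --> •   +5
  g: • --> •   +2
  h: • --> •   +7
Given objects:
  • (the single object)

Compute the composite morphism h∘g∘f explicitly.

Answer: +6

Work:
  0 +5≡5 +2≡7 +7≡6  (mod 8)
composite: +6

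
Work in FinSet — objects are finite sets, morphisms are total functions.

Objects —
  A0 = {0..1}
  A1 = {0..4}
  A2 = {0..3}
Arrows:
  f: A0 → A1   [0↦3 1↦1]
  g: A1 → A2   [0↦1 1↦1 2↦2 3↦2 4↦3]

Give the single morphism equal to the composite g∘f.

Answer: [0↦2 1↦1]

Trace:
  0 f→3 g→2
  1 f→1 g→1
composite: [0↦2 1↦1]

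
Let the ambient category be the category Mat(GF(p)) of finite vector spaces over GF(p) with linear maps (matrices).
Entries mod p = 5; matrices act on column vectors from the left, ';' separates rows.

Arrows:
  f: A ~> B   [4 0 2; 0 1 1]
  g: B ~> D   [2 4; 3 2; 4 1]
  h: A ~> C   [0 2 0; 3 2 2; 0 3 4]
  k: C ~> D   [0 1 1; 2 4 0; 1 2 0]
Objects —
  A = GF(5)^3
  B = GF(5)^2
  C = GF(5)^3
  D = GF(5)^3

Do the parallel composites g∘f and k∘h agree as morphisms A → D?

Along f;g (path 1):
  e0=⟨1,0,0⟩ f~>⟨4,0⟩ g~>⟨3,2,1⟩
  e1=⟨0,1,0⟩ f~>⟨0,1⟩ g~>⟨4,2,1⟩
  e2=⟨0,0,1⟩ f~>⟨2,1⟩ g~>⟨3,3,4⟩
  result₁ = [3 4 3; 2 2 3; 1 1 4]
Along h;k (path 2):
  e0=⟨1,0,0⟩ h~>⟨0,3,0⟩ k~>⟨3,2,1⟩
  e1=⟨0,1,0⟩ h~>⟨2,2,3⟩ k~>⟨0,2,1⟩
  e2=⟨0,0,1⟩ h~>⟨0,2,4⟩ k~>⟨1,3,4⟩
  result₂ = [3 0 1; 2 2 3; 1 1 4]
Equal? distinct morphisms ✗

Answer: DOES NOT COMMUTE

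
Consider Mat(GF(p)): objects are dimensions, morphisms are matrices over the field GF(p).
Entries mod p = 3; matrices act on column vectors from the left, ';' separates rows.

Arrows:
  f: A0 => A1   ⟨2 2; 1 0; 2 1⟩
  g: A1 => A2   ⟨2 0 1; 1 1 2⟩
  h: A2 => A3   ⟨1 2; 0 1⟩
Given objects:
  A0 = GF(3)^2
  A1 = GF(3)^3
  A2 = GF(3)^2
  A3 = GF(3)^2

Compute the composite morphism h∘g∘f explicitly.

  e0=⟨1,0⟩ f=>⟨2,1,2⟩ g=>⟨0,1⟩ h=>⟨2,1⟩
  e1=⟨0,1⟩ f=>⟨2,0,1⟩ g=>⟨2,1⟩ h=>⟨1,1⟩
⟦path⟧: ⟨2 1; 1 1⟩

Answer: ⟨2 1; 1 1⟩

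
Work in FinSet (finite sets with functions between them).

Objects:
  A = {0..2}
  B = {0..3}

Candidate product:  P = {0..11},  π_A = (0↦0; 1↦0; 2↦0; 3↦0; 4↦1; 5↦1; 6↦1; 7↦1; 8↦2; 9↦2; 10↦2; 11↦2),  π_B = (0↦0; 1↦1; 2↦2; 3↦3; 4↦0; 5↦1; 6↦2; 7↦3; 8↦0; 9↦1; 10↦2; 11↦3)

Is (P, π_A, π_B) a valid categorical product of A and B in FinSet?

|A|·|B| = 3·4 = 12;  |P| = 12
Check the pairing map k ↦ (π_A(k), π_B(k)):
  0 ↦ (0,0)
  1 ↦ (0,1)
  2 ↦ (0,2)
  3 ↦ (0,3)
  4 ↦ (1,0)
  5 ↦ (1,1)
  6 ↦ (1,2)
  7 ↦ (1,3)
  8 ↦ (2,0)
  9 ↦ (2,1)
  10 ↦ (2,2)
  11 ↦ (2,3)
distinct pairs in image: 12 / 12 needed
  → bijection onto A×B; projections well-typed.

Answer: VALID PRODUCT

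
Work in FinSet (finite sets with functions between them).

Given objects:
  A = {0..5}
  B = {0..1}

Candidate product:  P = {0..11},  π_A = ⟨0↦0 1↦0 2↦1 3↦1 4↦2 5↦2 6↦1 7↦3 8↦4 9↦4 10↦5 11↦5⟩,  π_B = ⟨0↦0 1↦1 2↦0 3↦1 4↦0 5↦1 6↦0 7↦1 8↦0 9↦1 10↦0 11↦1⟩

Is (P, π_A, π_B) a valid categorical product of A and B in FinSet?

|A|·|B| = 6·2 = 12;  |P| = 12
Check the pairing map k ↦ (π_A(k), π_B(k)):
  0 ↦ (0,0)
  1 ↦ (0,1)
  2 ↦ (1,0)
  3 ↦ (1,1)
  4 ↦ (2,0)
  5 ↦ (2,1)
  6 ↦ (1,0)  ✗ repeats pair of k=2
  7 ↦ (3,1)
  8 ↦ (4,0)
  9 ↦ (4,1)
  10 ↦ (5,0)
  11 ↦ (5,1)
distinct pairs in image: 11 / 12 needed
  → (1,0) hit at k=2 and k=6

Answer: NOT A VALID PRODUCT — duplicate pair at indices 2,6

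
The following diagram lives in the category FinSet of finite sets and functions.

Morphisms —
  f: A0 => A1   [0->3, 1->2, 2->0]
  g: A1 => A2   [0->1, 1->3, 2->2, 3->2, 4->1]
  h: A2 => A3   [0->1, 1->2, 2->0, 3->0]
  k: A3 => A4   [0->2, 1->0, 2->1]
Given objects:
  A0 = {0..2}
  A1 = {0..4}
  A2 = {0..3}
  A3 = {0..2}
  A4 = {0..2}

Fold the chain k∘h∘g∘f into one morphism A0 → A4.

  0 f=>3 g=>2 h=>0 k=>2
  1 f=>2 g=>2 h=>0 k=>2
  2 f=>0 g=>1 h=>2 k=>1
composite: [0->2, 1->2, 2->1]

Answer: [0->2, 1->2, 2->1]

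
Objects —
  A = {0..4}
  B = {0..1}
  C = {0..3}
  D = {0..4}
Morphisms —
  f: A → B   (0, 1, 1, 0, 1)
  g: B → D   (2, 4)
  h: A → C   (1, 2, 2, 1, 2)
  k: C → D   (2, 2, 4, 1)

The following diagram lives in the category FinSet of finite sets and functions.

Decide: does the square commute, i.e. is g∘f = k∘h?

Answer: COMMUTES

Trace:
Path 1 = f;g:
  0 f→0 g→2
  1 f→1 g→4
  2 f→1 g→4
  3 f→0 g→2
  4 f→1 g→4
  composite₁ = (2, 4, 4, 2, 4)
Path 2 = h;k:
  0 h→1 k→2
  1 h→2 k→4
  2 h→2 k→4
  3 h→1 k→2
  4 h→2 k→4
  composite₂ = (2, 4, 4, 2, 4)
Equal? YES — commutes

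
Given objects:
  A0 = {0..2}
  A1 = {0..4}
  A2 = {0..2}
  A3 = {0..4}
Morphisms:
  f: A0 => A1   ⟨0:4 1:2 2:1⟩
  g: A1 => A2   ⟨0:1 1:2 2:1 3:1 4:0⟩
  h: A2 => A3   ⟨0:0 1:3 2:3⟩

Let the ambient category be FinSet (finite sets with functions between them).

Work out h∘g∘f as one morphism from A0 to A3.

  0 f=>4 g=>0 h=>0
  1 f=>2 g=>1 h=>3
  2 f=>1 g=>2 h=>3
composite: ⟨0:0 1:3 2:3⟩

Answer: ⟨0:0 1:3 2:3⟩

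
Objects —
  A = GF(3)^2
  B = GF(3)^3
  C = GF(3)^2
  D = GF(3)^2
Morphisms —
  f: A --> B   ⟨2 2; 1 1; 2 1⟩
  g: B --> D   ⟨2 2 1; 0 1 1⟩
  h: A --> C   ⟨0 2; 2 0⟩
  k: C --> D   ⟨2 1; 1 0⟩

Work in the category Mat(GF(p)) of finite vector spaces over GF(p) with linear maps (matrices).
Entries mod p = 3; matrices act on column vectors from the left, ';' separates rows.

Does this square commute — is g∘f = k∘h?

Along f;g (path 1):
  e0=⟨1,0⟩ f-->⟨2,1,2⟩ g-->⟨2,0⟩
  e1=⟨0,1⟩ f-->⟨2,1,1⟩ g-->⟨1,2⟩
  composite₁ = ⟨2 1; 0 2⟩
Along h;k (path 2):
  e0=⟨1,0⟩ h-->⟨0,2⟩ k-->⟨2,0⟩
  e1=⟨0,1⟩ h-->⟨2,0⟩ k-->⟨1,2⟩
  composite₂ = ⟨2 1; 0 2⟩
Equal? same morphism ✓

Answer: COMMUTES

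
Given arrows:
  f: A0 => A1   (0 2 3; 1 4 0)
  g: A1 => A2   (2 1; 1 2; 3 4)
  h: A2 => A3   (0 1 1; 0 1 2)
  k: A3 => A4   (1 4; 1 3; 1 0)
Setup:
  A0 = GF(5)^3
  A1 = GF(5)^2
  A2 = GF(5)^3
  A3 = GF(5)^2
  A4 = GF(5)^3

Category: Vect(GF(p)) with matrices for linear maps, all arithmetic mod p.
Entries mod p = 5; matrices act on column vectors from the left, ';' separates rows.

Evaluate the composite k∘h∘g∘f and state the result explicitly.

  e0=[1,0,0] f=>[0,1] g=>[1,2,4] h=>[1,0] k=>[1,1,1]
  e1=[0,1,0] f=>[2,4] g=>[3,0,2] h=>[2,4] k=>[3,4,2]
  e2=[0,0,1] f=>[3,0] g=>[1,3,4] h=>[2,1] k=>[1,0,2]
⟦path⟧: (1 3 1; 1 4 0; 1 2 2)

Answer: (1 3 1; 1 4 0; 1 2 2)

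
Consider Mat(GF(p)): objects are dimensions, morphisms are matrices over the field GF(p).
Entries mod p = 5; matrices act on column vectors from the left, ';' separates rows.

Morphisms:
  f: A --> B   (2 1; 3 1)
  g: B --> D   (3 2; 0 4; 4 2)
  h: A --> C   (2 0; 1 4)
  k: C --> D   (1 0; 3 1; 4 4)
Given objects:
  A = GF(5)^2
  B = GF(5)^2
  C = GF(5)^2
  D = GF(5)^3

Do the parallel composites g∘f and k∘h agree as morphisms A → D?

Answer: DOES NOT COMMUTE

Work:
1) trace f;g:
  e0=[1,0] f-->[2,3] g-->[2,2,4]
  e1=[0,1] f-->[1,1] g-->[0,4,1]
  composite₁ = (2 0; 2 4; 4 1)
2) trace h;k:
  e0=[1,0] h-->[2,1] k-->[2,2,2]
  e1=[0,1] h-->[0,4] k-->[0,4,1]
  composite₂ = (2 0; 2 4; 2 1)
Equal? distinct morphisms ✗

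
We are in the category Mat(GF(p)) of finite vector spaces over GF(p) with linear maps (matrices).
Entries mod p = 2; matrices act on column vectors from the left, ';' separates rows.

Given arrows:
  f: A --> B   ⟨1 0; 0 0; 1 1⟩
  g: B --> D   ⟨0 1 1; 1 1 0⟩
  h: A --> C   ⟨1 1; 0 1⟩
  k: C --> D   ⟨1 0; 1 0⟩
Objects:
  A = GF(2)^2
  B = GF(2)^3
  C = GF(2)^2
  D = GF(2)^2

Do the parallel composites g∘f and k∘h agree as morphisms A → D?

Answer: DOES NOT COMMUTE

Derivation:
Along f;g (path 1):
  e0=(1,0) f-->(1,0,1) g-->(1,1)
  e1=(0,1) f-->(0,0,1) g-->(1,0)
  result₁ = ⟨1 1; 1 0⟩
Along h;k (path 2):
  e0=(1,0) h-->(1,0) k-->(1,1)
  e1=(0,1) h-->(1,1) k-->(1,1)
  result₂ = ⟨1 1; 1 1⟩
Equal? differ; not commutative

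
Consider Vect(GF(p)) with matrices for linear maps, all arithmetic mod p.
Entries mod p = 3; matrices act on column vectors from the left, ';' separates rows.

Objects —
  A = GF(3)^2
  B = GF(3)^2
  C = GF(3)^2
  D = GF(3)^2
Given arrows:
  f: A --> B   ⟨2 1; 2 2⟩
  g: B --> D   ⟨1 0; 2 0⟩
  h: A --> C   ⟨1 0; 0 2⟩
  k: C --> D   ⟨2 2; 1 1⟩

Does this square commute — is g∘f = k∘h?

1) trace f;g:
  e0=(1,0) f-->(2,2) g-->(2,1)
  e1=(0,1) f-->(1,2) g-->(1,2)
  result₁ = ⟨2 1; 1 2⟩
2) trace h;k:
  e0=(1,0) h-->(1,0) k-->(2,1)
  e1=(0,1) h-->(0,2) k-->(1,2)
  result₂ = ⟨2 1; 1 2⟩
Equal? same morphism ✓

Answer: COMMUTES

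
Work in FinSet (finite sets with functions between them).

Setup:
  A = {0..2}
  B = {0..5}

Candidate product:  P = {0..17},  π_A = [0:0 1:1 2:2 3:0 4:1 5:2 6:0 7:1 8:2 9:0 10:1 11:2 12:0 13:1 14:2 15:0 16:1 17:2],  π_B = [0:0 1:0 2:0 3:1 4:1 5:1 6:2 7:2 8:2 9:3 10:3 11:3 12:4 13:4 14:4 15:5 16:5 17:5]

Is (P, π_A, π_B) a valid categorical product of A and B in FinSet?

|A|·|B| = 3·6 = 18;  |P| = 18
Check the pairing map k ↦ (π_A(k), π_B(k)):
  0 : (0,0)
  1 : (1,0)
  2 : (2,0)
  3 : (0,1)
  4 : (1,1)
  5 : (2,1)
  6 : (0,2)
  7 : (1,2)
  8 : (2,2)
  9 : (0,3)
  10 : (1,3)
  11 : (2,3)
  12 : (0,4)
  13 : (1,4)
  14 : (2,4)
  15 : (0,5)
  16 : (1,5)
  17 : (2,5)
distinct pairs in image: 18 / 18 needed
  → bijection onto A×B; projections well-typed.

Answer: VALID PRODUCT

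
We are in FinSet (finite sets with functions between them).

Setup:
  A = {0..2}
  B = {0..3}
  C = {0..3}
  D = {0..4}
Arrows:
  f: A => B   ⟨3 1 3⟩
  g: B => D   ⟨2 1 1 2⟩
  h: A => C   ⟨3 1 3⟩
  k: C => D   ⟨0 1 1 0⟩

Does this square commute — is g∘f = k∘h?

Answer: DOES NOT COMMUTE

Derivation:
1) trace f;g:
  0 f=>3 g=>2
  1 f=>1 g=>1
  2 f=>3 g=>2
  result₁ = ⟨2 1 2⟩
2) trace h;k:
  0 h=>3 k=>0
  1 h=>1 k=>1
  2 h=>3 k=>0
  result₂ = ⟨0 1 0⟩
Equal? distinct morphisms ✗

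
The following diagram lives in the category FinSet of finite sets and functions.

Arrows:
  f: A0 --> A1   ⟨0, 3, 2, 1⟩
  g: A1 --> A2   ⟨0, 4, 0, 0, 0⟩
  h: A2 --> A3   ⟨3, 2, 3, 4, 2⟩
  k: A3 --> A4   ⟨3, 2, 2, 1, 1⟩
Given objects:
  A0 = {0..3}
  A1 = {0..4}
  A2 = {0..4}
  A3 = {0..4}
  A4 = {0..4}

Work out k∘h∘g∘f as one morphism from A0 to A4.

Answer: ⟨1, 1, 1, 2⟩

Trace:
  0 f-->0 g-->0 h-->3 k-->1
  1 f-->3 g-->0 h-->3 k-->1
  2 f-->2 g-->0 h-->3 k-->1
  3 f-->1 g-->4 h-->2 k-->2
⟦path⟧: ⟨1, 1, 1, 2⟩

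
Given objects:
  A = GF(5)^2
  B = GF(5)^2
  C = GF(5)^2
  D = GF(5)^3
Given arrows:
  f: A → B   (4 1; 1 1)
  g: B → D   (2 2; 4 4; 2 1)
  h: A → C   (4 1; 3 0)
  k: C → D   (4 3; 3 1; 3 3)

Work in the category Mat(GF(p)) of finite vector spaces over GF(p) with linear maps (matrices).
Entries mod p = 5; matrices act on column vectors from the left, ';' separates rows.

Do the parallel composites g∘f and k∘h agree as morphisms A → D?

1) trace f;g:
  e0=⟨1,0⟩ f→⟨4,1⟩ g→⟨0,0,4⟩
  e1=⟨0,1⟩ f→⟨1,1⟩ g→⟨4,3,3⟩
  composite₁ = (0 4; 0 3; 4 3)
2) trace h;k:
  e0=⟨1,0⟩ h→⟨4,3⟩ k→⟨0,0,1⟩
  e1=⟨0,1⟩ h→⟨1,0⟩ k→⟨4,3,3⟩
  composite₂ = (0 4; 0 3; 1 3)
Equal? NO — does not commute

Answer: DOES NOT COMMUTE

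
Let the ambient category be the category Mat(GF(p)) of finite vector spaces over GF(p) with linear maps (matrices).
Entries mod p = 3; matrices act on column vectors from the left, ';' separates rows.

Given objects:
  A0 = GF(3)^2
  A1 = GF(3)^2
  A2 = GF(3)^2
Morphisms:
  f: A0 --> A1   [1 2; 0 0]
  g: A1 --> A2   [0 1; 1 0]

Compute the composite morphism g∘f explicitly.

  e0=(1,0) f-->(1,0) g-->(0,1)
  e1=(0,1) f-->(2,0) g-->(0,2)
result: [0 0; 1 2]

Answer: [0 0; 1 2]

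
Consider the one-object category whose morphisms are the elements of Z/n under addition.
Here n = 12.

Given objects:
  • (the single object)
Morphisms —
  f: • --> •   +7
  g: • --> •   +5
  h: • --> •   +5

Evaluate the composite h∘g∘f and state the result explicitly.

  0 +7≡7 +5≡0 +5≡5  (mod 12)
composite: +5

Answer: +5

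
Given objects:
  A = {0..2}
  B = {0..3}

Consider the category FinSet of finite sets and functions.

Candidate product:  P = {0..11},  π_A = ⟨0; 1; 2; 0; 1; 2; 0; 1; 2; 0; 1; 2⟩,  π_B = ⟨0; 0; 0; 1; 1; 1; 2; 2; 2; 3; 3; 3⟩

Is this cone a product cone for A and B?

|A|·|B| = 3·4 = 12;  |P| = 12
Check the pairing map k ↦ (π_A(k), π_B(k)):
  0 ↦ (0,0)
  1 ↦ (1,0)
  2 ↦ (2,0)
  3 ↦ (0,1)
  4 ↦ (1,1)
  5 ↦ (2,1)
  6 ↦ (0,2)
  7 ↦ (1,2)
  8 ↦ (2,2)
  9 ↦ (0,3)
  10 ↦ (1,3)
  11 ↦ (2,3)
distinct pairs in image: 12 / 12 needed
  → bijection onto A×B; projections well-typed.

Answer: VALID PRODUCT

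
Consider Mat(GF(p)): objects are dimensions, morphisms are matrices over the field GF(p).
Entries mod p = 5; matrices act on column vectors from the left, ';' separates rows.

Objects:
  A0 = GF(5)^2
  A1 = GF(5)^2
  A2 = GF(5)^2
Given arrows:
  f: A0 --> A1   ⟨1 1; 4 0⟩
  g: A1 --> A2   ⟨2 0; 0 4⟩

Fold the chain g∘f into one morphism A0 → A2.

Answer: ⟨2 2; 1 0⟩

Derivation:
  e0=[1,0] f-->[1,4] g-->[2,1]
  e1=[0,1] f-->[1,0] g-->[2,0]
⟦path⟧: ⟨2 2; 1 0⟩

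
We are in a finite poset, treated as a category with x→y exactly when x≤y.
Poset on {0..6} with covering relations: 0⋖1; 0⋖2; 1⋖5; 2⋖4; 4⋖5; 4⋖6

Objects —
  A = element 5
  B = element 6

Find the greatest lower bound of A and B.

Answer: A∧B = 4

Trace:
Common predecessors of 5,6: {0,2,4}
  0 ≤ 4
  2 ≤ 4
  4 ≤ 4
glb = 4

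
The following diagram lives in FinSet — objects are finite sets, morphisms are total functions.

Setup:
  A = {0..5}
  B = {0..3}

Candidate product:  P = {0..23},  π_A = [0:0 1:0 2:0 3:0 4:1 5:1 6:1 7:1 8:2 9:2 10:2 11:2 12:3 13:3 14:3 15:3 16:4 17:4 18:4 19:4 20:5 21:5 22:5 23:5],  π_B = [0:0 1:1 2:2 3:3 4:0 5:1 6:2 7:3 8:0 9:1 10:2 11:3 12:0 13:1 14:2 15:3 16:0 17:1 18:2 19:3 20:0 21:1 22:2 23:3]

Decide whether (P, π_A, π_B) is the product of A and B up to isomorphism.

Answer: VALID PRODUCT

Derivation:
|A|·|B| = 6·4 = 24;  |P| = 24
Check the pairing map k ↦ (π_A(k), π_B(k)):
  0 : (0,0)
  1 : (0,1)
  2 : (0,2)
  3 : (0,3)
  4 : (1,0)
  5 : (1,1)
  6 : (1,2)
  7 : (1,3)
  8 : (2,0)
  9 : (2,1)
  10 : (2,2)
  11 : (2,3)
  12 : (3,0)
  13 : (3,1)
  14 : (3,2)
  15 : (3,3)
  16 : (4,0)
  17 : (4,1)
  18 : (4,2)
  19 : (4,3)
  20 : (5,0)
  21 : (5,1)
  22 : (5,2)
  23 : (5,3)
distinct pairs in image: 24 / 24 needed
  → bijection onto A×B; projections well-typed.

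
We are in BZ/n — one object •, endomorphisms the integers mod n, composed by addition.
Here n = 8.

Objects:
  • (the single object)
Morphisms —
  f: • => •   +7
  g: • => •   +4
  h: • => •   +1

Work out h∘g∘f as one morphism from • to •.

  0 +7≡7 +4≡3 +1≡4  (mod 8)
⟦path⟧: +4

Answer: +4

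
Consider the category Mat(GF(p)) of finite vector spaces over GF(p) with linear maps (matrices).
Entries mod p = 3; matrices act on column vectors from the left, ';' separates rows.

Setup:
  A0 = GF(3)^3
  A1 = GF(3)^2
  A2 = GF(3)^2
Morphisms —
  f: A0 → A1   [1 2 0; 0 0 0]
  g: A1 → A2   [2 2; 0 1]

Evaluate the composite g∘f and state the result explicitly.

Answer: [2 1 0; 0 0 0]

Derivation:
  e0=[1,0,0] f→[1,0] g→[2,0]
  e1=[0,1,0] f→[2,0] g→[1,0]
  e2=[0,0,1] f→[0,0] g→[0,0]
composite: [2 1 0; 0 0 0]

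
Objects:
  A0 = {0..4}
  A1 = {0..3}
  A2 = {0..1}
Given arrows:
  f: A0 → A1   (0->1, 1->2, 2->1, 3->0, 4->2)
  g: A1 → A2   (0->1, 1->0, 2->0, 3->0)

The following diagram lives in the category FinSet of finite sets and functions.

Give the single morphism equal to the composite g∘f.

Answer: (0->0, 1->0, 2->0, 3->1, 4->0)

Derivation:
  0 f→1 g→0
  1 f→2 g→0
  2 f→1 g→0
  3 f→0 g→1
  4 f→2 g→0
⟦path⟧: (0->0, 1->0, 2->0, 3->1, 4->0)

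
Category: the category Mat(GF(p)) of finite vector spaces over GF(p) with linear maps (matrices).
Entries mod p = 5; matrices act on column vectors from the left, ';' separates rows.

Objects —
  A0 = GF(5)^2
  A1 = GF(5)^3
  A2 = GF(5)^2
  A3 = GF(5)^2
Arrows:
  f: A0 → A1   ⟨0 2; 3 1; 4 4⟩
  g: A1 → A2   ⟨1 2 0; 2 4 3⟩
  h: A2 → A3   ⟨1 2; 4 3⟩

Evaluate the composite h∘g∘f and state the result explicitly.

  e0=⟨1,0⟩ f→⟨0,3,4⟩ g→⟨1,4⟩ h→⟨4,1⟩
  e1=⟨0,1⟩ f→⟨2,1,4⟩ g→⟨4,0⟩ h→⟨4,1⟩
⟦path⟧: ⟨4 4; 1 1⟩

Answer: ⟨4 4; 1 1⟩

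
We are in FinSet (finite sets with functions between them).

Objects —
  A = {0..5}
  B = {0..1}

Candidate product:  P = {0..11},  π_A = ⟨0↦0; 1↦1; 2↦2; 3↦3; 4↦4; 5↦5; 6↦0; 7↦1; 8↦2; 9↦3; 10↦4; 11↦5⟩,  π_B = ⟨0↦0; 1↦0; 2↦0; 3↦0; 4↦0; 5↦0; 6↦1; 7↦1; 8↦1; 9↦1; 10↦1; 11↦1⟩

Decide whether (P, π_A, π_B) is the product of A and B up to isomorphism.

|A|·|B| = 6·2 = 12;  |P| = 12
Check the pairing map k ↦ (π_A(k), π_B(k)):
  0 ↦ (0,0)
  1 ↦ (1,0)
  2 ↦ (2,0)
  3 ↦ (3,0)
  4 ↦ (4,0)
  5 ↦ (5,0)
  6 ↦ (0,1)
  7 ↦ (1,1)
  8 ↦ (2,1)
  9 ↦ (3,1)
  10 ↦ (4,1)
  11 ↦ (5,1)
distinct pairs in image: 12 / 12 needed
  → bijection onto A×B; projections well-typed.

Answer: VALID PRODUCT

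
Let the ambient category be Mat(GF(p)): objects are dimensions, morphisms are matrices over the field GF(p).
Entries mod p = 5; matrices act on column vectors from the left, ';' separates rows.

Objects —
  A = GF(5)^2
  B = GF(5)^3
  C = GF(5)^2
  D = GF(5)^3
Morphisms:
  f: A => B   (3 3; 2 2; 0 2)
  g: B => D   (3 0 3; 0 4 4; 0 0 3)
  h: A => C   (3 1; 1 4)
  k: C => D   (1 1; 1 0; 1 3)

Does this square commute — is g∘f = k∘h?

Answer: DOES NOT COMMUTE

Trace:
Path 1 = f;g:
  e0=⟨1,0⟩ f=>⟨3,2,0⟩ g=>⟨4,3,0⟩
  e1=⟨0,1⟩ f=>⟨3,2,2⟩ g=>⟨0,1,1⟩
  result₁ = (4 0; 3 1; 0 1)
Path 2 = h;k:
  e0=⟨1,0⟩ h=>⟨3,1⟩ k=>⟨4,3,1⟩
  e1=⟨0,1⟩ h=>⟨1,4⟩ k=>⟨0,1,3⟩
  result₂ = (4 0; 3 1; 1 3)
Equal? differ; not commutative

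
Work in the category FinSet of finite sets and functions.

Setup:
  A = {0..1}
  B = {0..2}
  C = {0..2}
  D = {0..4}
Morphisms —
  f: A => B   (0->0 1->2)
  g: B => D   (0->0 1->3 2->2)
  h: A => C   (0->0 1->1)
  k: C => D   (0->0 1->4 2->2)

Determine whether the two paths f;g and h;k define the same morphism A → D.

1) trace f;g:
  0 f=>0 g=>0
  1 f=>2 g=>2
  composite₁ = (0->0 1->2)
2) trace h;k:
  0 h=>0 k=>0
  1 h=>1 k=>4
  composite₂ = (0->0 1->4)
Equal? distinct morphisms ✗

Answer: DOES NOT COMMUTE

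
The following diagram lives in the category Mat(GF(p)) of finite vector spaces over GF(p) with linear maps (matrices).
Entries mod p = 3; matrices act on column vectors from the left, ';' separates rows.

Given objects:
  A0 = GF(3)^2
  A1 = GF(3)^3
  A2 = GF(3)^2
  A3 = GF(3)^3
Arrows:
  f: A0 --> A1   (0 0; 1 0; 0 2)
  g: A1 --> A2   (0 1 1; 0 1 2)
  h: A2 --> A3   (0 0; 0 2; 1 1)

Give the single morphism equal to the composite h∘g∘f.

  e0=[1,0] f-->[0,1,0] g-->[1,1] h-->[0,2,2]
  e1=[0,1] f-->[0,0,2] g-->[2,1] h-->[0,2,0]
composite: (0 0; 2 2; 2 0)

Answer: (0 0; 2 2; 2 0)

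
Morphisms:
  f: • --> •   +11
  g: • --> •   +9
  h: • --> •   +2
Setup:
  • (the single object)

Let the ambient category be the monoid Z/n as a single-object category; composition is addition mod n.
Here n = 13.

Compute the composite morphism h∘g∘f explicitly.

  0 +11≡11 +9≡7 +2≡9  (mod 13)
composite: +9

Answer: +9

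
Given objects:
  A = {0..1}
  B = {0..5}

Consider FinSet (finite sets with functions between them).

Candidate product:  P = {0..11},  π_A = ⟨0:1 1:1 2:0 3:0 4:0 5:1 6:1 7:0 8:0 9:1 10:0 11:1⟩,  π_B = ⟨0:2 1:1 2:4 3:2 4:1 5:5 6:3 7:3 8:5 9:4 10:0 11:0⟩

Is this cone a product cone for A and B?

Answer: VALID PRODUCT

Trace:
|A|·|B| = 2·6 = 12;  |P| = 12
Check the pairing map k ↦ (π_A(k), π_B(k)):
  0 : (1,2)
  1 : (1,1)
  2 : (0,4)
  3 : (0,2)
  4 : (0,1)
  5 : (1,5)
  6 : (1,3)
  7 : (0,3)
  8 : (0,5)
  9 : (1,4)
  10 : (0,0)
  11 : (1,0)
distinct pairs in image: 12 / 12 needed
  → bijection onto A×B; projections well-typed.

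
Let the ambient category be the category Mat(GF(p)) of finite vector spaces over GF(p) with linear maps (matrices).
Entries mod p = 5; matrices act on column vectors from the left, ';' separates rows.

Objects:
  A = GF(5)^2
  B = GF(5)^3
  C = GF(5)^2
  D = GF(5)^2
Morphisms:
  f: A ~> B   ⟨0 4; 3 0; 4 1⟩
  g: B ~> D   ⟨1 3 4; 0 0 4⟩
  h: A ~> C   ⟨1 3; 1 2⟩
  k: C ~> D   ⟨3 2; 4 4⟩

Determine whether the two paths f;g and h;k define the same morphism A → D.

Path 1 = f;g:
  e0=(1,0) f~>(0,3,4) g~>(0,1)
  e1=(0,1) f~>(4,0,1) g~>(3,4)
  composite₁ = ⟨0 3; 1 4⟩
Path 2 = h;k:
  e0=(1,0) h~>(1,1) k~>(0,3)
  e1=(0,1) h~>(3,2) k~>(3,0)
  composite₂ = ⟨0 3; 3 0⟩
Equal? NO — does not commute

Answer: DOES NOT COMMUTE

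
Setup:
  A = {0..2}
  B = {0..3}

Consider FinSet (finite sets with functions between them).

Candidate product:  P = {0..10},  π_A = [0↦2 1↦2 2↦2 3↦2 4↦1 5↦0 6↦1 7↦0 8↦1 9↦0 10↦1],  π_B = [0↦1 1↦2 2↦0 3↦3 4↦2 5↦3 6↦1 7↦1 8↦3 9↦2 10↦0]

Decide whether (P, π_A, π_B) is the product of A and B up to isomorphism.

|A|·|B| = 3·4 = 12;  |P| = 11
  → cardinalities differ; no bijection possible.

Answer: NOT A VALID PRODUCT — |P|=11 ≠ |A|·|B|=12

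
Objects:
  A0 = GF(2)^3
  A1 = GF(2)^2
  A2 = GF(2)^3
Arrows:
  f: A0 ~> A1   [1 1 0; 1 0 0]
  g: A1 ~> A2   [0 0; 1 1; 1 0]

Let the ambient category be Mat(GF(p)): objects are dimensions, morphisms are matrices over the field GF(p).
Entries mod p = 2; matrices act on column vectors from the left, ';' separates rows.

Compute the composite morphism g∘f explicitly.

Answer: [0 0 0; 0 1 0; 1 1 0]

Derivation:
  e0=⟨1,0,0⟩ f~>⟨1,1⟩ g~>⟨0,0,1⟩
  e1=⟨0,1,0⟩ f~>⟨1,0⟩ g~>⟨0,1,1⟩
  e2=⟨0,0,1⟩ f~>⟨0,0⟩ g~>⟨0,0,0⟩
⟦path⟧: [0 0 0; 0 1 0; 1 1 0]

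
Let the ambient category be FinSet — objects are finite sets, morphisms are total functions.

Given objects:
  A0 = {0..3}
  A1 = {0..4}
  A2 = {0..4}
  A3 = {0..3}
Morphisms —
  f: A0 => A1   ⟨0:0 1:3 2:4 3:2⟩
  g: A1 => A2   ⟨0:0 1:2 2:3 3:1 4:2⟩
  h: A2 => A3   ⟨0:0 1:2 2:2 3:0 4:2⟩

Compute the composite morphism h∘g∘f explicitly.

Answer: ⟨0:0 1:2 2:2 3:0⟩

Work:
  0 f=>0 g=>0 h=>0
  1 f=>3 g=>1 h=>2
  2 f=>4 g=>2 h=>2
  3 f=>2 g=>3 h=>0
composite: ⟨0:0 1:2 2:2 3:0⟩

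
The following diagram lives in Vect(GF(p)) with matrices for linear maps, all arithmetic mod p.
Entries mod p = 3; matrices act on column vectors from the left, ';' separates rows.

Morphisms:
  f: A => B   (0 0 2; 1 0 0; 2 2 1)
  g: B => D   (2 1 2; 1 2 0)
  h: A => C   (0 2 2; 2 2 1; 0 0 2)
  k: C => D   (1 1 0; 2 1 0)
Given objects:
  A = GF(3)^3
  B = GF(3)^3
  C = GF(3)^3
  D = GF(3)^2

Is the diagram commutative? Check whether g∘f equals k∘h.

Answer: COMMUTES

Derivation:
Along f;g (path 1):
  e0=(1,0,0) f=>(0,1,2) g=>(2,2)
  e1=(0,1,0) f=>(0,0,2) g=>(1,0)
  e2=(0,0,1) f=>(2,0,1) g=>(0,2)
  composite₁ = (2 1 0; 2 0 2)
Along h;k (path 2):
  e0=(1,0,0) h=>(0,2,0) k=>(2,2)
  e1=(0,1,0) h=>(2,2,0) k=>(1,0)
  e2=(0,0,1) h=>(2,1,2) k=>(0,2)
  composite₂ = (2 1 0; 2 0 2)
Equal? same morphism ✓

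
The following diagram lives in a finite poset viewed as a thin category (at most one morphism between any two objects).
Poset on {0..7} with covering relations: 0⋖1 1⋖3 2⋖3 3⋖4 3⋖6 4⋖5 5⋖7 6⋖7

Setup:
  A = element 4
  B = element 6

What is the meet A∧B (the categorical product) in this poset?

{x : x⊑A ∧ x⊑B} = {0,1,2,3}  (A=4, B=6)
  0 ⊑ 3
  1 ⊑ 3
  2 ⊑ 3
  3 ⊑ 3
glb = 3

Answer: A∧B = 3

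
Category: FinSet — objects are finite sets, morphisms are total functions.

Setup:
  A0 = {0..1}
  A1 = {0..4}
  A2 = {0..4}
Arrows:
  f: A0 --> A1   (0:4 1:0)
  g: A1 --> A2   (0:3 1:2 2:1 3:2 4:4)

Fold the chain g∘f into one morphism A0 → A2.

Answer: (0:4 1:3)

Work:
  0 f-->4 g-->4
  1 f-->0 g-->3
composite: (0:4 1:3)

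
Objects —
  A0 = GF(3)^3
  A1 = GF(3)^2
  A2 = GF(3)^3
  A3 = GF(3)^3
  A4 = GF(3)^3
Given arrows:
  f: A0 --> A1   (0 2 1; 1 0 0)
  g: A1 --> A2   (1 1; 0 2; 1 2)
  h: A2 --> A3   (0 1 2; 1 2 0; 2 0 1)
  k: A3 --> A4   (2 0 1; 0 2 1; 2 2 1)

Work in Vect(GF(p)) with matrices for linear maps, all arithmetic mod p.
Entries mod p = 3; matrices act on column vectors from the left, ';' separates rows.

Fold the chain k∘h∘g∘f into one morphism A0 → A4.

  e0=(1,0,0) f-->(0,1) g-->(1,2,2) h-->(0,2,1) k-->(1,2,2)
  e1=(0,1,0) f-->(2,0) g-->(2,0,2) h-->(1,2,0) k-->(2,1,0)
  e2=(0,0,1) f-->(1,0) g-->(1,0,1) h-->(2,1,0) k-->(1,2,0)
result: (1 2 1; 2 1 2; 2 0 0)

Answer: (1 2 1; 2 1 2; 2 0 0)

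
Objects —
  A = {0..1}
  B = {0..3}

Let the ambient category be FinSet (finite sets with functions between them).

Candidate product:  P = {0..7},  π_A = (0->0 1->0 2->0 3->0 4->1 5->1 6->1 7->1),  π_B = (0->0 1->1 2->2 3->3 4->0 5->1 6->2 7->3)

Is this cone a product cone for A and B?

Answer: VALID PRODUCT

Trace:
|A|·|B| = 2·4 = 8;  |P| = 8
Check the pairing map k ↦ (π_A(k), π_B(k)):
  0 -> (0,0)
  1 -> (0,1)
  2 -> (0,2)
  3 -> (0,3)
  4 -> (1,0)
  5 -> (1,1)
  6 -> (1,2)
  7 -> (1,3)
distinct pairs in image: 8 / 8 needed
  → bijection onto A×B; projections well-typed.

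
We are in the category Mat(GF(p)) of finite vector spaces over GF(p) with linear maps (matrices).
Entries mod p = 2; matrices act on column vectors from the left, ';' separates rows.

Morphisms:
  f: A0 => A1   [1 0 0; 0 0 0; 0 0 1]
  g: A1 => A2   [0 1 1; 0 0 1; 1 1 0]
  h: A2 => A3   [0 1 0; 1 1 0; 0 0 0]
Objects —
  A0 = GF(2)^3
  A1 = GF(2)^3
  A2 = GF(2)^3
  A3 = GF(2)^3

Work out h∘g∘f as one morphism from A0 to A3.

Answer: [0 0 1; 0 0 0; 0 0 0]

Derivation:
  e0=(1,0,0) f=>(1,0,0) g=>(0,0,1) h=>(0,0,0)
  e1=(0,1,0) f=>(0,0,0) g=>(0,0,0) h=>(0,0,0)
  e2=(0,0,1) f=>(0,0,1) g=>(1,1,0) h=>(1,0,0)
result: [0 0 1; 0 0 0; 0 0 0]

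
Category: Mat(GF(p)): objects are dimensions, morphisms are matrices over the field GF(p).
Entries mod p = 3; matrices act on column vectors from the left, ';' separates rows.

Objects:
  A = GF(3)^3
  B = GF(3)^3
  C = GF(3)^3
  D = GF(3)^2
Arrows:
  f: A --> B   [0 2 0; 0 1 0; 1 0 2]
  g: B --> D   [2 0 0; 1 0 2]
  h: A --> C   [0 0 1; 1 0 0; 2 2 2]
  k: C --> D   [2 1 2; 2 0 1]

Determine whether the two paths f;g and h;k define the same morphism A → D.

1) trace f;g:
  e0=[1,0,0] f-->[0,0,1] g-->[0,2]
  e1=[0,1,0] f-->[2,1,0] g-->[1,2]
  e2=[0,0,1] f-->[0,0,2] g-->[0,1]
  ⟦path⟧₁ = [0 1 0; 2 2 1]
2) trace h;k:
  e0=[1,0,0] h-->[0,1,2] k-->[2,2]
  e1=[0,1,0] h-->[0,0,2] k-->[1,2]
  e2=[0,0,1] h-->[1,0,2] k-->[0,1]
  ⟦path⟧₂ = [2 1 0; 2 2 1]
Equal? NO — does not commute

Answer: DOES NOT COMMUTE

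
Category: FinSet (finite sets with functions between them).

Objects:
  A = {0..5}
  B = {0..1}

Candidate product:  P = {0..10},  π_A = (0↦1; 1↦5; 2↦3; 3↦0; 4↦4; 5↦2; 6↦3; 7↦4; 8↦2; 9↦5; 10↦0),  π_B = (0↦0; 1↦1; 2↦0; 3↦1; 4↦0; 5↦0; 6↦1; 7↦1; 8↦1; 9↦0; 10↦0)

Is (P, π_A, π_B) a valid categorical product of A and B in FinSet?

|A|·|B| = 6·2 = 12;  |P| = 11
  → cardinalities differ; no bijection possible.

Answer: NOT A VALID PRODUCT — |P|=11 ≠ |A|·|B|=12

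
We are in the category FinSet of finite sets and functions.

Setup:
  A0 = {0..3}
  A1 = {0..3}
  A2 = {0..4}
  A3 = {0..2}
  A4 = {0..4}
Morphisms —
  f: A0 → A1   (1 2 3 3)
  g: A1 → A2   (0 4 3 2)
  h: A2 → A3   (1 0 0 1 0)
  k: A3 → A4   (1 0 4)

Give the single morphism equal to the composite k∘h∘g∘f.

Answer: (1 0 1 1)

Work:
  0 f→1 g→4 h→0 k→1
  1 f→2 g→3 h→1 k→0
  2 f→3 g→2 h→0 k→1
  3 f→3 g→2 h→0 k→1
⟦path⟧: (1 0 1 1)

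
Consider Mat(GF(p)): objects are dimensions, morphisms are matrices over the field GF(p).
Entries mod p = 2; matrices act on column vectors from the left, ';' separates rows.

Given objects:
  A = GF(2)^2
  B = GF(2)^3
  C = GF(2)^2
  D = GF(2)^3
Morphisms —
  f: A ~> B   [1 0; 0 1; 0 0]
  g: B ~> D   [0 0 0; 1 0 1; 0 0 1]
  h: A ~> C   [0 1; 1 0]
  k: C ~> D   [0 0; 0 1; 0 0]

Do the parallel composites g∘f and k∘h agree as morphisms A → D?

Answer: COMMUTES

Trace:
1) trace f;g:
  e0=(1,0) f~>(1,0,0) g~>(0,1,0)
  e1=(0,1) f~>(0,1,0) g~>(0,0,0)
  ⟦path⟧₁ = [0 0; 1 0; 0 0]
2) trace h;k:
  e0=(1,0) h~>(0,1) k~>(0,1,0)
  e1=(0,1) h~>(1,0) k~>(0,0,0)
  ⟦path⟧₂ = [0 0; 1 0; 0 0]
Equal? same morphism ✓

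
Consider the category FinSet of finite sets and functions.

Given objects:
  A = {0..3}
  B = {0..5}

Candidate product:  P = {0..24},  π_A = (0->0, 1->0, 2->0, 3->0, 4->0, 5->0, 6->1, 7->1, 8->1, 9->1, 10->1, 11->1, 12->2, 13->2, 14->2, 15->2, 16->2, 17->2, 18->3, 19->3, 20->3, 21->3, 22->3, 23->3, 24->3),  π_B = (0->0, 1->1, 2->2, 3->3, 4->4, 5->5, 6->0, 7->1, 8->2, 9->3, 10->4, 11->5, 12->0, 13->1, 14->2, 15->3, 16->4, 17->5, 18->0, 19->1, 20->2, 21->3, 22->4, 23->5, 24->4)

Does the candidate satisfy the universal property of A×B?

Answer: NOT A VALID PRODUCT — |P|=25 ≠ |A|·|B|=24

Derivation:
|A|·|B| = 4·6 = 24;  |P| = 25
  → cardinalities differ; no bijection possible.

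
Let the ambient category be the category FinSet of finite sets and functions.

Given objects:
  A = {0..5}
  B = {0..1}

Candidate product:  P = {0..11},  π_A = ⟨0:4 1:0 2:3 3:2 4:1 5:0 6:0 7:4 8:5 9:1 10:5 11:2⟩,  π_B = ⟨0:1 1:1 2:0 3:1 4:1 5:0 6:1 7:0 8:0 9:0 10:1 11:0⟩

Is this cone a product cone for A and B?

Answer: NOT A VALID PRODUCT — duplicate pair at indices 6,1

Work:
|A|·|B| = 6·2 = 12;  |P| = 12
Check the pairing map k ↦ (π_A(k), π_B(k)):
  0 : (4,1)
  1 : (0,1)
  2 : (3,0)
  3 : (2,1)
  4 : (1,1)
  5 : (0,0)
  6 : (0,1)  ✗ repeats pair of k=1
  7 : (4,0)
  8 : (5,0)
  9 : (1,0)
  10 : (5,1)
  11 : (2,0)
distinct pairs in image: 11 / 12 needed
  → (0,1) hit at k=1 and k=6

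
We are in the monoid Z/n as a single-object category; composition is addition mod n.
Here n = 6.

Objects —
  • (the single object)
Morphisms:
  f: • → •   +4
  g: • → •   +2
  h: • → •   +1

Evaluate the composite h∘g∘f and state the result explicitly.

  0 +4≡4 +2≡0 +1≡1  (mod 6)
composite: +1

Answer: +1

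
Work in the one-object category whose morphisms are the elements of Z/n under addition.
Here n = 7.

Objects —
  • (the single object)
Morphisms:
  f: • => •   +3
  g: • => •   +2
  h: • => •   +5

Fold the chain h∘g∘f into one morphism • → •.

  0 +3≡3 +2≡5 +5≡3  (mod 7)
⟦path⟧: +3

Answer: +3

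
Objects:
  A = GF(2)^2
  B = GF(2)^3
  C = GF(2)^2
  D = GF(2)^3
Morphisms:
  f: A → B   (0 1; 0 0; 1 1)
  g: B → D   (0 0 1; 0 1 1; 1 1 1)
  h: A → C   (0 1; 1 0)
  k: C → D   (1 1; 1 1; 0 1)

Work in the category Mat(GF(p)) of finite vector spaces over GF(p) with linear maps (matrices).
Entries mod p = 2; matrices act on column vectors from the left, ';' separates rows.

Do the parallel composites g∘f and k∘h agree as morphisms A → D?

Answer: COMMUTES

Work:
Path 1 = f;g:
  e0=⟨1,0⟩ f→⟨0,0,1⟩ g→⟨1,1,1⟩
  e1=⟨0,1⟩ f→⟨1,0,1⟩ g→⟨1,1,0⟩
  composite₁ = (1 1; 1 1; 1 0)
Path 2 = h;k:
  e0=⟨1,0⟩ h→⟨0,1⟩ k→⟨1,1,1⟩
  e1=⟨0,1⟩ h→⟨1,0⟩ k→⟨1,1,0⟩
  composite₂ = (1 1; 1 1; 1 0)
Equal? equal; square commutes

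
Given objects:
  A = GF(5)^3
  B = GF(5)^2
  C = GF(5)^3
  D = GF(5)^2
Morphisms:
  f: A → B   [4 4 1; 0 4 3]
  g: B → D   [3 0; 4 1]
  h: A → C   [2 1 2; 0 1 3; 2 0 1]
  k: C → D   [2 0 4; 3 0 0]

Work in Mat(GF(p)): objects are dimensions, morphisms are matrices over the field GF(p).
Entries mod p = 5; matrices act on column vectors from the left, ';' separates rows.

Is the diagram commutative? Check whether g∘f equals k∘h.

Path 1 = f;g:
  e0=(1,0,0) f→(4,0) g→(2,1)
  e1=(0,1,0) f→(4,4) g→(2,0)
  e2=(0,0,1) f→(1,3) g→(3,2)
  result₁ = [2 2 3; 1 0 2]
Path 2 = h;k:
  e0=(1,0,0) h→(2,0,2) k→(2,1)
  e1=(0,1,0) h→(1,1,0) k→(2,3)
  e2=(0,0,1) h→(2,3,1) k→(3,1)
  result₂ = [2 2 3; 1 3 1]
Equal? NO — does not commute

Answer: DOES NOT COMMUTE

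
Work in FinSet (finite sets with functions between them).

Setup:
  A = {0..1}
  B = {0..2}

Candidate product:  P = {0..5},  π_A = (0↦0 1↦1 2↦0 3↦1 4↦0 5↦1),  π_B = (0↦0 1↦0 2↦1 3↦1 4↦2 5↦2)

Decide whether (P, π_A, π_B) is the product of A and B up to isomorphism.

Answer: VALID PRODUCT

Trace:
|A|·|B| = 2·3 = 6;  |P| = 6
Check the pairing map k ↦ (π_A(k), π_B(k)):
  0 ↦ (0,0)
  1 ↦ (1,0)
  2 ↦ (0,1)
  3 ↦ (1,1)
  4 ↦ (0,2)
  5 ↦ (1,2)
distinct pairs in image: 6 / 6 needed
  → bijection onto A×B; projections well-typed.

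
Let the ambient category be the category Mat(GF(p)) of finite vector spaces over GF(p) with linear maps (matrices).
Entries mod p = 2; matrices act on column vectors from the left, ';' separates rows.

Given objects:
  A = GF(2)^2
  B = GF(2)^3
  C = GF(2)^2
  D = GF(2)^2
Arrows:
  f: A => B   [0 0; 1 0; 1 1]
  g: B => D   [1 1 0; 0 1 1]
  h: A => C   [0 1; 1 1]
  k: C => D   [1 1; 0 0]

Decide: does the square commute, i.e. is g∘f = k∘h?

1) trace f;g:
  e0=[1,0] f=>[0,1,1] g=>[1,0]
  e1=[0,1] f=>[0,0,1] g=>[0,1]
  ⟦path⟧₁ = [1 0; 0 1]
2) trace h;k:
  e0=[1,0] h=>[0,1] k=>[1,0]
  e1=[0,1] h=>[1,1] k=>[0,0]
  ⟦path⟧₂ = [1 0; 0 0]
Equal? differ; not commutative

Answer: DOES NOT COMMUTE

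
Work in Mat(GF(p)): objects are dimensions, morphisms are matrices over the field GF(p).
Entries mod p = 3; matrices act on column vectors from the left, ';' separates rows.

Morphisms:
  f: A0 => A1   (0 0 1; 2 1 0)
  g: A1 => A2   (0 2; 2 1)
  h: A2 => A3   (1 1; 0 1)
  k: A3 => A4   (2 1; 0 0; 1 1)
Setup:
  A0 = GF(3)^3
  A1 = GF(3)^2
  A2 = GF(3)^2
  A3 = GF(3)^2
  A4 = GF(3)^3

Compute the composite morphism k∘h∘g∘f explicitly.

  e0=⟨1,0,0⟩ f=>⟨0,2⟩ g=>⟨1,2⟩ h=>⟨0,2⟩ k=>⟨2,0,2⟩
  e1=⟨0,1,0⟩ f=>⟨0,1⟩ g=>⟨2,1⟩ h=>⟨0,1⟩ k=>⟨1,0,1⟩
  e2=⟨0,0,1⟩ f=>⟨1,0⟩ g=>⟨0,2⟩ h=>⟨2,2⟩ k=>⟨0,0,1⟩
result: (2 1 0; 0 0 0; 2 1 1)

Answer: (2 1 0; 0 0 0; 2 1 1)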